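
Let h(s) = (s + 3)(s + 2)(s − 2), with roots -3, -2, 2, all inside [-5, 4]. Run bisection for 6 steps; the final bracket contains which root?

2

midpoint -0.5: h = -9.375 < 0 → [-0.5, 4]
midpoint 1.75: h = -4.453125 < 0 → [1.75, 4]
midpoint 2.875: h = 25.060547 > 0 → [1.75, 2.875]
midpoint 2.3125: h = 7.1594 > 0 → [1.75, 2.3125]
midpoint 2.03125: h = 0.6338 > 0 → [1.75, 2.03125]
midpoint 1.890625: h = -2.0811 < 0 → [1.890625, 2.03125]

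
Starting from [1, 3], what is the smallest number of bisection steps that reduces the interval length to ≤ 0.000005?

19

Width after n steps is 2/2^n. Need 2^n ≥ 2/0.000005 = 400000.
2^18 = 262144 < 400000 ≤ 2^19 = 524288, so n = 19.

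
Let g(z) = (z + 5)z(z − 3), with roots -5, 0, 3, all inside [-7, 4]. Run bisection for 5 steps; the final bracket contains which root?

-5

g(-1.5) = 23.625 > 0, so the root lies in [-7, -1.5]
g(-4.25) = 23.109375 > 0, so the root lies in [-7, -4.25]
g(-5.625) = -30.322266 < 0, so the root lies in [-5.625, -4.25]
g(-4.9375) = 2.4495 > 0, so the root lies in [-5.625, -4.9375]
g(-5.28125) = -12.3006 < 0, so the root lies in [-5.28125, -4.9375]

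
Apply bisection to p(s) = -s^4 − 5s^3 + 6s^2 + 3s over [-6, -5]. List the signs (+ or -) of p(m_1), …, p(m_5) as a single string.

midpoint -5.5: p = 81.8125 > 0 → [-6, -5.5]
midpoint -5.75: p = 38.542969 > 0 → [-6, -5.75]
midpoint -5.875: p = 12.036865 > 0 → [-6, -5.875]
midpoint -5.9375: p = -2.5266 < 0 → [-5.9375, -5.875]
midpoint -5.90625: p = 4.8671 > 0 → [-5.9375, -5.90625]

+++-+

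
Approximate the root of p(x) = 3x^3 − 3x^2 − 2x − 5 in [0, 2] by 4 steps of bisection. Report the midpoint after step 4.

1.875

m = 1, p(m) = -7 (−); new bracket [1, 2]
m = 1.5, p(m) = -4.625 (−); new bracket [1.5, 2]
m = 1.75, p(m) = -1.609375 (−); new bracket [1.75, 2]
m = 1.875, p(m) = 0.4785 (+); new bracket [1.75, 1.875]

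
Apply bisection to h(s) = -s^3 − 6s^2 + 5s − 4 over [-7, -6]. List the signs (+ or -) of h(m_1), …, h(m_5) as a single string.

--+-+

s = -6.5 gives h = -15.375, negative; keep [-7, -6.5]
s = -6.75 gives h = -3.578125, negative; keep [-7, -6.75]
s = -6.875 gives h = 2.982422, positive; keep [-6.875, -6.75]
s = -6.8125 gives h = -0.3542, negative; keep [-6.875, -6.8125]
s = -6.84375 gives h = 1.2999, positive; keep [-6.84375, -6.8125]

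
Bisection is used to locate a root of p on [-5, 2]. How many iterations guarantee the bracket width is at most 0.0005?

14

Width after n steps is 7/2^n. Need 2^n ≥ 7/0.0005 = 14000.
2^13 = 8192 < 14000 ≤ 2^14 = 16384, so n = 14.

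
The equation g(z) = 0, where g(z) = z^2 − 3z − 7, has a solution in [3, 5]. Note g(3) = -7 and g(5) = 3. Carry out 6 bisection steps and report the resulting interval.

[4.53125, 4.5625]

m = 4, g(m) = -3 (−); new bracket [4, 5]
m = 4.5, g(m) = -0.25 (−); new bracket [4.5, 5]
m = 4.75, g(m) = 1.3125 (+); new bracket [4.5, 4.75]
m = 4.625, g(m) = 0.5156 (+); new bracket [4.5, 4.625]
m = 4.5625, g(m) = 0.1289 (+); new bracket [4.5, 4.5625]
m = 4.53125, g(m) = -0.0615 (−); new bracket [4.53125, 4.5625]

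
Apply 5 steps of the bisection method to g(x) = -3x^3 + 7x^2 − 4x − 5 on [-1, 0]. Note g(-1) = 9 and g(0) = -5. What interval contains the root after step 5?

g(-0.5) = -0.875 < 0, so the root lies in [-1, -0.5]
g(-0.75) = 3.203125 > 0, so the root lies in [-0.75, -0.5]
g(-0.625) = 0.966797 > 0, so the root lies in [-0.625, -0.5]
g(-0.5625) = -0.0012 < 0, so the root lies in [-0.625, -0.5625]
g(-0.59375) = 0.4707 > 0, so the root lies in [-0.59375, -0.5625]

[-0.59375, -0.5625]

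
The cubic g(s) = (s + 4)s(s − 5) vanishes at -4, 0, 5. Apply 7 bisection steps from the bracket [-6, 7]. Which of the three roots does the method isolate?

5

midpoint 0.5: g = -10.125 < 0 → [0.5, 7]
midpoint 3.75: g = -36.328125 < 0 → [3.75, 7]
midpoint 5.375: g = 18.896484 > 0 → [3.75, 5.375]
midpoint 4.5625: g = -17.0916 < 0 → [4.5625, 5.375]
midpoint 4.96875: g = -1.3926 < 0 → [4.96875, 5.375]
midpoint 5.171875: g = 8.153 > 0 → [4.96875, 5.171875]
midpoint 5.0703125: g = 3.2336 > 0 → [4.96875, 5.0703125]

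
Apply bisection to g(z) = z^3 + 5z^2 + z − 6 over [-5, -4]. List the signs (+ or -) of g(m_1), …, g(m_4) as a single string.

midpoint -4.5: g = -0.375 < 0 → [-4.5, -4]
midpoint -4.25: g = 3.296875 > 0 → [-4.5, -4.25]
midpoint -4.375: g = 1.587891 > 0 → [-4.5, -4.375]
midpoint -4.4375: g = 0.6389 > 0 → [-4.5, -4.4375]

-+++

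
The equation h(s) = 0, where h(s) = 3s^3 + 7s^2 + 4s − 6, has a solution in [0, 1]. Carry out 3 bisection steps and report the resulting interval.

[0.625, 0.75]

midpoint 0.5: h = -1.875 < 0 → [0.5, 1]
midpoint 0.75: h = 2.203125 > 0 → [0.5, 0.75]
midpoint 0.625: h = -0.033203 < 0 → [0.625, 0.75]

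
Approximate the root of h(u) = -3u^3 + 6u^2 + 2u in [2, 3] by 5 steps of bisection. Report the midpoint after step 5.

2.28125

h(2.5) = -4.375 < 0, so the root lies in [2, 2.5]
h(2.25) = 0.703125 > 0, so the root lies in [2.25, 2.5]
h(2.375) = -1.595703 < 0, so the root lies in [2.25, 2.375]
h(2.3125) = -0.3884 < 0, so the root lies in [2.25, 2.3125]
h(2.28125) = 0.1715 > 0, so the root lies in [2.28125, 2.3125]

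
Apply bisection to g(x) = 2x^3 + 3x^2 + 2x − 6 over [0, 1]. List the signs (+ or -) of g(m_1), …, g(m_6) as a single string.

---+--

m = 0.5, g(m) = -4 (−); new bracket [0.5, 1]
m = 0.75, g(m) = -1.96875 (−); new bracket [0.75, 1]
m = 0.875, g(m) = -0.613281 (−); new bracket [0.875, 1]
m = 0.9375, g(m) = 0.1597 (+); new bracket [0.875, 0.9375]
m = 0.90625, g(m) = -0.235 (−); new bracket [0.90625, 0.9375]
m = 0.921875, g(m) = -0.0398 (−); new bracket [0.921875, 0.9375]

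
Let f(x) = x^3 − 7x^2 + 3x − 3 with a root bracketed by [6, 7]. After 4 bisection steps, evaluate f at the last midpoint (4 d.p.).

-2.1541

f(6.5) = -4.625 < 0, so the root lies in [6.5, 7]
f(6.75) = 5.859375 > 0, so the root lies in [6.5, 6.75]
f(6.625) = 0.416016 > 0, so the root lies in [6.5, 6.625]
f(6.5625) = -2.1541 < 0, so the root lies in [6.5625, 6.625]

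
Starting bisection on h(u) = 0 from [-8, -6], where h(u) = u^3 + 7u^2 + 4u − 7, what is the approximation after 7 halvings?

m = -7, h(m) = -35 (−); new bracket [-7, -6]
m = -6.5, h(m) = -11.875 (−); new bracket [-6.5, -6]
m = -6.25, h(m) = -2.703125 (−); new bracket [-6.25, -6]
m = -6.125, h(m) = 1.3262 (+); new bracket [-6.25, -6.125]
m = -6.1875, h(m) = -0.6433 (−); new bracket [-6.1875, -6.125]
m = -6.15625, h(m) = 0.3526 (+); new bracket [-6.1875, -6.15625]
m = -6.171875, h(m) = -0.1425 (−); new bracket [-6.171875, -6.15625]

-6.171875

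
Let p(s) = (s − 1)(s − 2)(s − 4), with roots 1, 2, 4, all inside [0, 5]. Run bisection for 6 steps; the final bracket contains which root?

4

p(2.5) = -1.125 < 0, so the root lies in [2.5, 5]
p(3.75) = -1.203125 < 0, so the root lies in [3.75, 5]
p(4.375) = 3.005859 > 0, so the root lies in [3.75, 4.375]
p(4.0625) = 0.3948 > 0, so the root lies in [3.75, 4.0625]
p(3.90625) = -0.5194 < 0, so the root lies in [3.90625, 4.0625]
p(3.984375) = -0.0925 < 0, so the root lies in [3.984375, 4.0625]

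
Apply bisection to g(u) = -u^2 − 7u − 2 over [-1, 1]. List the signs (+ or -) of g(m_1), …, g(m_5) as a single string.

m = 0, g(m) = -2 (−); new bracket [-1, 0]
m = -0.5, g(m) = 1.25 (+); new bracket [-0.5, 0]
m = -0.25, g(m) = -0.3125 (−); new bracket [-0.5, -0.25]
m = -0.375, g(m) = 0.4844 (+); new bracket [-0.375, -0.25]
m = -0.3125, g(m) = 0.0898 (+); new bracket [-0.3125, -0.25]

-+-++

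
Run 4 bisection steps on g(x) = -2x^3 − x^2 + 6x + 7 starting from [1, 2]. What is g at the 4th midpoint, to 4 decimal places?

0.3247

g(1.5) = 7 > 0, so the root lies in [1.5, 2]
g(1.75) = 3.71875 > 0, so the root lies in [1.75, 2]
g(1.875) = 1.550781 > 0, so the root lies in [1.875, 2]
g(1.9375) = 0.3247 > 0, so the root lies in [1.9375, 2]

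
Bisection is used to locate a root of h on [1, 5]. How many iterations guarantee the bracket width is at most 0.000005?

Width after n steps is 4/2^n. Need 2^n ≥ 4/0.000005 = 800000.
2^19 = 524288 < 800000 ≤ 2^20 = 1048576, so n = 20.

20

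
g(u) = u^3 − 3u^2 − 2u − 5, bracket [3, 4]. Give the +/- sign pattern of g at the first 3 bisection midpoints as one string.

u = 3.5 gives g = -5.875, negative; keep [3.5, 4]
u = 3.75 gives g = -1.953125, negative; keep [3.75, 4]
u = 3.875 gives g = 0.388672, positive; keep [3.75, 3.875]

--+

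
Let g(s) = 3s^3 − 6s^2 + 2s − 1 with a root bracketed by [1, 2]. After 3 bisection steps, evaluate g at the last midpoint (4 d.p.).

midpoint 1.5: g = -1.375 < 0 → [1.5, 2]
midpoint 1.75: g = 0.203125 > 0 → [1.5, 1.75]
midpoint 1.625: g = -0.720703 < 0 → [1.625, 1.75]

-0.7207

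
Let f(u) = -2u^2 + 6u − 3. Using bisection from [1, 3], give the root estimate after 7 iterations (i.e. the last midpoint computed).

2.359375

f(2) = 1 > 0, so the root lies in [2, 3]
f(2.5) = -0.5 < 0, so the root lies in [2, 2.5]
f(2.25) = 0.375 > 0, so the root lies in [2.25, 2.5]
f(2.375) = -0.0312 < 0, so the root lies in [2.25, 2.375]
f(2.3125) = 0.1797 > 0, so the root lies in [2.3125, 2.375]
f(2.34375) = 0.0762 > 0, so the root lies in [2.34375, 2.375]
f(2.359375) = 0.0229 > 0, so the root lies in [2.359375, 2.375]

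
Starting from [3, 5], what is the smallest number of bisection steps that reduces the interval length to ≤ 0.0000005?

22

Width after n steps is 2/2^n. Need 2^n ≥ 2/0.0000005 = 4000000.
2^21 = 2097152 < 4000000 ≤ 2^22 = 4194304, so n = 22.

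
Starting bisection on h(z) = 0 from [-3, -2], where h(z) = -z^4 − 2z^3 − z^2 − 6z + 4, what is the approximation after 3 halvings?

-2.625

z = -2.5 gives h = 4.9375, positive; keep [-3, -2.5]
z = -2.75 gives h = -2.660156, negative; keep [-2.75, -2.5]
z = -2.625 gives h = 1.554443, positive; keep [-2.75, -2.625]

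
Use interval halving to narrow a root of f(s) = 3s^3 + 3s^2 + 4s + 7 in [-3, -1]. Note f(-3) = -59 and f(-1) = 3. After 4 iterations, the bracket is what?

midpoint -2: f = -13 < 0 → [-2, -1]
midpoint -1.5: f = -2.375 < 0 → [-1.5, -1]
midpoint -1.25: f = 0.828125 > 0 → [-1.5, -1.25]
midpoint -1.375: f = -0.627 < 0 → [-1.375, -1.25]

[-1.375, -1.25]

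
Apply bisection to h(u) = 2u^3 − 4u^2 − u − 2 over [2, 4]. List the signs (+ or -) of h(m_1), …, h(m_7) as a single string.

++--+++

h(3) = 13 > 0, so the root lies in [2, 3]
h(2.5) = 1.75 > 0, so the root lies in [2, 2.5]
h(2.25) = -1.71875 < 0, so the root lies in [2.25, 2.5]
h(2.375) = -0.1445 < 0, so the root lies in [2.375, 2.5]
h(2.4375) = 0.7612 > 0, so the root lies in [2.375, 2.4375]
h(2.40625) = 0.2982 > 0, so the root lies in [2.375, 2.40625]
h(2.390625) = 0.0743 > 0, so the root lies in [2.375, 2.390625]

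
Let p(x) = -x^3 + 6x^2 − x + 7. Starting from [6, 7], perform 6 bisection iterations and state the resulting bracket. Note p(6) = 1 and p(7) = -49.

[6.015625, 6.03125]

x = 6.5 gives p = -20.625, negative; keep [6, 6.5]
x = 6.25 gives p = -9.015625, negative; keep [6, 6.25]
x = 6.125 gives p = -3.814453, negative; keep [6, 6.125]
x = 6.0625 gives p = -1.3596, negative; keep [6, 6.0625]
x = 6.03125 gives p = -0.168, negative; keep [6, 6.03125]
x = 6.015625 gives p = 0.4189, positive; keep [6.015625, 6.03125]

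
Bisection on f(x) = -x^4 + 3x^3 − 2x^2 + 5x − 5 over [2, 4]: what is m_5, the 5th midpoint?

f(3) = -8 < 0, so the root lies in [2, 3]
f(2.5) = 2.8125 > 0, so the root lies in [2.5, 3]
f(2.75) = -1.175781 < 0, so the root lies in [2.5, 2.75]
f(2.625) = 1.1267 > 0, so the root lies in [2.625, 2.75]
f(2.6875) = 0.0581 > 0, so the root lies in [2.6875, 2.75]

2.6875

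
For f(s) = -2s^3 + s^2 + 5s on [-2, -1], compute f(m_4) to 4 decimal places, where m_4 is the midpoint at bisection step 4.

-0.3179

f(-1.5) = 1.5 > 0, so the root lies in [-1.5, -1]
f(-1.25) = -0.78125 < 0, so the root lies in [-1.5, -1.25]
f(-1.375) = 0.214844 > 0, so the root lies in [-1.375, -1.25]
f(-1.3125) = -0.3179 < 0, so the root lies in [-1.375, -1.3125]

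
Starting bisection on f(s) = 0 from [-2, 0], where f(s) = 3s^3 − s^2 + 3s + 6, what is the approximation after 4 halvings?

-0.875

midpoint -1: f = -1 < 0 → [-1, 0]
midpoint -0.5: f = 3.875 > 0 → [-1, -0.5]
midpoint -0.75: f = 1.921875 > 0 → [-1, -0.75]
midpoint -0.875: f = 0.5996 > 0 → [-1, -0.875]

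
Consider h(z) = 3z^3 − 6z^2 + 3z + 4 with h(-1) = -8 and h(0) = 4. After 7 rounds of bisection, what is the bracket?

[-0.5546875, -0.546875]

m = -0.5, h(m) = 0.625 (+); new bracket [-1, -0.5]
m = -0.75, h(m) = -2.890625 (−); new bracket [-0.75, -0.5]
m = -0.625, h(m) = -0.951172 (−); new bracket [-0.625, -0.5]
m = -0.5625, h(m) = -0.1199 (−); new bracket [-0.5625, -0.5]
m = -0.53125, h(m) = 0.2631 (+); new bracket [-0.5625, -0.53125]
m = -0.546875, h(m) = 0.0743 (+); new bracket [-0.5625, -0.546875]
m = -0.5546875, h(m) = -0.0221 (−); new bracket [-0.5546875, -0.546875]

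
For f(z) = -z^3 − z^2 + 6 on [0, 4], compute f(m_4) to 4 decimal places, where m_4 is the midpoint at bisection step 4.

f(2) = -6 < 0, so the root lies in [0, 2]
f(1) = 4 > 0, so the root lies in [1, 2]
f(1.5) = 0.375 > 0, so the root lies in [1.5, 2]
f(1.75) = -2.4219 < 0, so the root lies in [1.5, 1.75]

-2.4219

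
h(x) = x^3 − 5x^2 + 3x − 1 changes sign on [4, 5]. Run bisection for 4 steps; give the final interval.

[4.3125, 4.375]

midpoint 4.5: h = 2.375 > 0 → [4, 4.5]
midpoint 4.25: h = -1.796875 < 0 → [4.25, 4.5]
midpoint 4.375: h = 0.162109 > 0 → [4.25, 4.375]
midpoint 4.3125: h = -0.8484 < 0 → [4.3125, 4.375]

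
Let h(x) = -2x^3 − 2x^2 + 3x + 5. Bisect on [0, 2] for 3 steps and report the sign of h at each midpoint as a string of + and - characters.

+-+

h(1) = 4 > 0, so the root lies in [1, 2]
h(1.5) = -1.75 < 0, so the root lies in [1, 1.5]
h(1.25) = 1.71875 > 0, so the root lies in [1.25, 1.5]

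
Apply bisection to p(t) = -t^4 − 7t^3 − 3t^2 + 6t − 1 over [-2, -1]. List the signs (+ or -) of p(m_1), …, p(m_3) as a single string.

+--

midpoint -1.5: p = 1.8125 > 0 → [-1.5, -1]
midpoint -1.25: p = -1.957031 < 0 → [-1.5, -1.25]
midpoint -1.375: p = -0.299072 < 0 → [-1.5, -1.375]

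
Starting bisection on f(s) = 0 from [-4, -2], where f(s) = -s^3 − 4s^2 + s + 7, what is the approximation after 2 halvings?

-3.5

f(-3) = -5 < 0, so the root lies in [-4, -3]
f(-3.5) = -2.625 < 0, so the root lies in [-4, -3.5]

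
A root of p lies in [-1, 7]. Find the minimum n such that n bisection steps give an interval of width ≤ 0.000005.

Width after n steps is 8/2^n. Need 2^n ≥ 8/0.000005 = 1600000.
2^20 = 1048576 < 1600000 ≤ 2^21 = 2097152, so n = 21.

21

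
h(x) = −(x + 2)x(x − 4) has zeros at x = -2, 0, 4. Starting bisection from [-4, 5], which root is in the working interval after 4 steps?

x = 0.5 gives h = 4.375, positive; keep [0.5, 5]
x = 2.75 gives h = 16.328125, positive; keep [2.75, 5]
x = 3.875 gives h = 2.845703, positive; keep [3.875, 5]
x = 4.4375 gives h = -12.4978, negative; keep [3.875, 4.4375]

4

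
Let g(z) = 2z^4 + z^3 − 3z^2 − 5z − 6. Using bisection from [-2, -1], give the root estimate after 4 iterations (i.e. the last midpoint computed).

g(-1.5) = 1.5 > 0, so the root lies in [-1.5, -1]
g(-1.25) = -1.507812 < 0, so the root lies in [-1.5, -1.25]
g(-1.375) = -0.247559 < 0, so the root lies in [-1.5, -1.375]
g(-1.4375) = 0.5579 > 0, so the root lies in [-1.4375, -1.375]

-1.4375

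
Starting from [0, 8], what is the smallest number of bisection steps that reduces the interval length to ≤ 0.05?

8

Width after n steps is 8/2^n. Need 2^n ≥ 8/0.05 = 160.
2^7 = 128 < 160 ≤ 2^8 = 256, so n = 8.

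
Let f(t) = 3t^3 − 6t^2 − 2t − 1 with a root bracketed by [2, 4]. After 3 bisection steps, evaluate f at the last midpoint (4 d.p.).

m = 3, f(m) = 20 (+); new bracket [2, 3]
m = 2.5, f(m) = 3.375 (+); new bracket [2, 2.5]
m = 2.25, f(m) = -1.703125 (−); new bracket [2.25, 2.5]

-1.7031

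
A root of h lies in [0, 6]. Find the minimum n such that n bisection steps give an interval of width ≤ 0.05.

7

Width after n steps is 6/2^n. Need 2^n ≥ 6/0.05 = 120.
2^6 = 64 < 120 ≤ 2^7 = 128, so n = 7.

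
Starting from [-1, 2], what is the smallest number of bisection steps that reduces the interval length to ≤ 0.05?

Width after n steps is 3/2^n. Need 2^n ≥ 3/0.05 = 60.
2^5 = 32 < 60 ≤ 2^6 = 64, so n = 6.

6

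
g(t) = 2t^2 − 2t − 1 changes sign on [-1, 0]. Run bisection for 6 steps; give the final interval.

[-0.375, -0.359375]

midpoint -0.5: g = 0.5 > 0 → [-0.5, 0]
midpoint -0.25: g = -0.375 < 0 → [-0.5, -0.25]
midpoint -0.375: g = 0.03125 > 0 → [-0.375, -0.25]
midpoint -0.3125: g = -0.1797 < 0 → [-0.375, -0.3125]
midpoint -0.34375: g = -0.0762 < 0 → [-0.375, -0.34375]
midpoint -0.359375: g = -0.0229 < 0 → [-0.375, -0.359375]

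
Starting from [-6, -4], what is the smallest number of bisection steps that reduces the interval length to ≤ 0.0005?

Width after n steps is 2/2^n. Need 2^n ≥ 2/0.0005 = 4000.
2^11 = 2048 < 4000 ≤ 2^12 = 4096, so n = 12.

12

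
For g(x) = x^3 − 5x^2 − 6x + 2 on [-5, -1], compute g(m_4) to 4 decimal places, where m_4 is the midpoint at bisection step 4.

midpoint -3: g = -52 < 0 → [-3, -1]
midpoint -2: g = -14 < 0 → [-2, -1]
midpoint -1.5: g = -3.625 < 0 → [-1.5, -1]
midpoint -1.25: g = -0.2656 < 0 → [-1.25, -1]

-0.2656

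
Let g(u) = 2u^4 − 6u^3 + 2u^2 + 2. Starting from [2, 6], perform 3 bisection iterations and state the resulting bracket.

m = 4, g(m) = 162 (+); new bracket [2, 4]
m = 3, g(m) = 20 (+); new bracket [2, 3]
m = 2.5, g(m) = -1.125 (−); new bracket [2.5, 3]

[2.5, 3]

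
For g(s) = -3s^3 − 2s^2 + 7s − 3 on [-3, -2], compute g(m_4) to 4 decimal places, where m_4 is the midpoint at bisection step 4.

s = -2.5 gives g = 13.875, positive; keep [-2.5, -2]
s = -2.25 gives g = 5.296875, positive; keep [-2.25, -2]
s = -2.125 gives g = 1.880859, positive; keep [-2.125, -2]
s = -2.0625 gives g = 0.3757, positive; keep [-2.0625, -2]

0.3757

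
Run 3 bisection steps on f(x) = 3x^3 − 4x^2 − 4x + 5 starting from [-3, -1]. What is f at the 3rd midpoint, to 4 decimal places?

-2.1094

midpoint -2: f = -27 < 0 → [-2, -1]
midpoint -1.5: f = -8.125 < 0 → [-1.5, -1]
midpoint -1.25: f = -2.109375 < 0 → [-1.25, -1]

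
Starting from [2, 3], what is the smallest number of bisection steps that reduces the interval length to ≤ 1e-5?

17

Width after n steps is 1/2^n. Need 2^n ≥ 1/1e-5 = 100000.
2^16 = 65536 < 100000 ≤ 2^17 = 131072, so n = 17.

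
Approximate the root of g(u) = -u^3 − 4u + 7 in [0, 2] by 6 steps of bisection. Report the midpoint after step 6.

1.28125

u = 1 gives g = 2, positive; keep [1, 2]
u = 1.5 gives g = -2.375, negative; keep [1, 1.5]
u = 1.25 gives g = 0.046875, positive; keep [1.25, 1.5]
u = 1.375 gives g = -1.0996, negative; keep [1.25, 1.375]
u = 1.3125 gives g = -0.511, negative; keep [1.25, 1.3125]
u = 1.28125 gives g = -0.2283, negative; keep [1.25, 1.28125]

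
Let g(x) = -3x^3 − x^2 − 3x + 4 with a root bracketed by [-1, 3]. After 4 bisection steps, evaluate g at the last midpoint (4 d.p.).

midpoint 1: g = -3 < 0 → [-1, 1]
midpoint 0: g = 4 > 0 → [0, 1]
midpoint 0.5: g = 1.875 > 0 → [0.5, 1]
midpoint 0.75: g = -0.0781 < 0 → [0.5, 0.75]

-0.0781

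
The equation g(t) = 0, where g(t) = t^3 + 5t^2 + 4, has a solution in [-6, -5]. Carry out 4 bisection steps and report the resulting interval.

g(-5.5) = -11.125 < 0, so the root lies in [-5.5, -5]
g(-5.25) = -2.890625 < 0, so the root lies in [-5.25, -5]
g(-5.125) = 0.716797 > 0, so the root lies in [-5.25, -5.125]
g(-5.1875) = -1.0457 < 0, so the root lies in [-5.1875, -5.125]

[-5.1875, -5.125]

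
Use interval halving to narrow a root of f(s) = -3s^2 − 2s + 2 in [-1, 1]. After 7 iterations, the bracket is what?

[0.546875, 0.5625]

midpoint 0: f = 2 > 0 → [0, 1]
midpoint 0.5: f = 0.25 > 0 → [0.5, 1]
midpoint 0.75: f = -1.1875 < 0 → [0.5, 0.75]
midpoint 0.625: f = -0.4219 < 0 → [0.5, 0.625]
midpoint 0.5625: f = -0.0742 < 0 → [0.5, 0.5625]
midpoint 0.53125: f = 0.0908 > 0 → [0.53125, 0.5625]
midpoint 0.546875: f = 0.009 > 0 → [0.546875, 0.5625]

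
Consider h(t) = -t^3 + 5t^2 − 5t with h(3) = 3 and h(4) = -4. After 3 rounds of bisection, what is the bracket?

[3.5, 3.625]

m = 3.5, h(m) = 0.875 (+); new bracket [3.5, 4]
m = 3.75, h(m) = -1.171875 (−); new bracket [3.5, 3.75]
m = 3.625, h(m) = -0.056641 (−); new bracket [3.5, 3.625]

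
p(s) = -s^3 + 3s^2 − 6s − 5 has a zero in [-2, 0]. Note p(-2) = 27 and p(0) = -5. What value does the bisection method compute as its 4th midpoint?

m = -1, p(m) = 5 (+); new bracket [-1, 0]
m = -0.5, p(m) = -1.125 (−); new bracket [-1, -0.5]
m = -0.75, p(m) = 1.609375 (+); new bracket [-0.75, -0.5]
m = -0.625, p(m) = 0.166 (+); new bracket [-0.625, -0.5]

-0.625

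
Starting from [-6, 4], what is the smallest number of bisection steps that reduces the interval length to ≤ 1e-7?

27

Width after n steps is 10/2^n. Need 2^n ≥ 10/1e-7 = 100000000.
2^26 = 67108864 < 100000000 ≤ 2^27 = 134217728, so n = 27.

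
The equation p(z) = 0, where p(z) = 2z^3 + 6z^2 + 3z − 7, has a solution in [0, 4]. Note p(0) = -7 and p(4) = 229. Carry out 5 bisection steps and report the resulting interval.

[0.75, 0.875]

midpoint 2: p = 39 > 0 → [0, 2]
midpoint 1: p = 4 > 0 → [0, 1]
midpoint 0.5: p = -3.75 < 0 → [0.5, 1]
midpoint 0.75: p = -0.5312 < 0 → [0.75, 1]
midpoint 0.875: p = 1.5586 > 0 → [0.75, 0.875]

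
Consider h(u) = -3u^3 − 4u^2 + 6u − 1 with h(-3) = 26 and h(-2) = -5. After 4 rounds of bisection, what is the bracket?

m = -2.5, h(m) = 5.875 (+); new bracket [-2.5, -2]
m = -2.25, h(m) = -0.578125 (−); new bracket [-2.5, -2.25]
m = -2.375, h(m) = 2.376953 (+); new bracket [-2.375, -2.25]
m = -2.3125, h(m) = 0.8337 (+); new bracket [-2.3125, -2.25]

[-2.3125, -2.25]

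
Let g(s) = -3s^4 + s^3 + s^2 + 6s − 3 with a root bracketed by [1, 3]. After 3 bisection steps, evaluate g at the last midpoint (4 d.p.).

0.6914

m = 2, g(m) = -27 (−); new bracket [1, 2]
m = 1.5, g(m) = -3.5625 (−); new bracket [1, 1.5]
m = 1.25, g(m) = 0.691406 (+); new bracket [1.25, 1.5]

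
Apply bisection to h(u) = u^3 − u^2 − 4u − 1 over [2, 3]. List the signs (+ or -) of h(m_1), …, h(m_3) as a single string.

h(2.5) = -1.625 < 0, so the root lies in [2.5, 3]
h(2.75) = 1.234375 > 0, so the root lies in [2.5, 2.75]
h(2.625) = -0.302734 < 0, so the root lies in [2.625, 2.75]

-+-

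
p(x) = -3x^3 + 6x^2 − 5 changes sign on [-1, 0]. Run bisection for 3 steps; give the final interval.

[-0.875, -0.75]

m = -0.5, p(m) = -3.125 (−); new bracket [-1, -0.5]
m = -0.75, p(m) = -0.359375 (−); new bracket [-1, -0.75]
m = -0.875, p(m) = 1.603516 (+); new bracket [-0.875, -0.75]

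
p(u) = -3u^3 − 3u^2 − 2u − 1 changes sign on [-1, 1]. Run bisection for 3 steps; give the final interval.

p(0) = -1 < 0, so the root lies in [-1, 0]
p(-0.5) = -0.375 < 0, so the root lies in [-1, -0.5]
p(-0.75) = 0.078125 > 0, so the root lies in [-0.75, -0.5]

[-0.75, -0.5]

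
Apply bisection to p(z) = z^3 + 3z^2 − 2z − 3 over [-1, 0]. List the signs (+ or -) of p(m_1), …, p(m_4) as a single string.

--++

z = -0.5 gives p = -1.375, negative; keep [-1, -0.5]
z = -0.75 gives p = -0.234375, negative; keep [-1, -0.75]
z = -0.875 gives p = 0.376953, positive; keep [-0.875, -0.75]
z = -0.8125 gives p = 0.0691, positive; keep [-0.8125, -0.75]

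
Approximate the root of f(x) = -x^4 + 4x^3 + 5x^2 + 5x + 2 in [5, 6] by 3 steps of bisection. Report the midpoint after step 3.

m = 5.5, f(m) = -68.8125 (−); new bracket [5, 5.5]
m = 5.25, f(m) = -14.816406 (−); new bracket [5, 5.25]
m = 5.125, f(m) = 7.515381 (+); new bracket [5.125, 5.25]

5.125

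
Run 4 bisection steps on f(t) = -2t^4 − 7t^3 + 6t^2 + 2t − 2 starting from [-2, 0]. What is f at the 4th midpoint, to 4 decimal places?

0.4976

midpoint -1: f = 7 > 0 → [-1, 0]
midpoint -0.5: f = -0.75 < 0 → [-1, -0.5]
midpoint -0.75: f = 2.195312 > 0 → [-0.75, -0.5]
midpoint -0.625: f = 0.4976 > 0 → [-0.625, -0.5]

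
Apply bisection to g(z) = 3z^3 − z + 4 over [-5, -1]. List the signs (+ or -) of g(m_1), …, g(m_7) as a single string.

z = -3 gives g = -74, negative; keep [-3, -1]
z = -2 gives g = -18, negative; keep [-2, -1]
z = -1.5 gives g = -4.625, negative; keep [-1.5, -1]
z = -1.25 gives g = -0.6094, negative; keep [-1.25, -1]
z = -1.125 gives g = 0.8535, positive; keep [-1.25, -1.125]
z = -1.1875 gives g = 0.1638, positive; keep [-1.25, -1.1875]
z = -1.21875 gives g = -0.2121, negative; keep [-1.21875, -1.1875]

----++-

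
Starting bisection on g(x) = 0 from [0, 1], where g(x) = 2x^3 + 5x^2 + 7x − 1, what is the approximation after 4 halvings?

midpoint 0.5: g = 4 > 0 → [0, 0.5]
midpoint 0.25: g = 1.09375 > 0 → [0, 0.25]
midpoint 0.125: g = -0.042969 < 0 → [0.125, 0.25]
midpoint 0.1875: g = 0.5015 > 0 → [0.125, 0.1875]

0.1875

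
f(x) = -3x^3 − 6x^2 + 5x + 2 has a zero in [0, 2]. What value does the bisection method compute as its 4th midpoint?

x = 1 gives f = -2, negative; keep [0, 1]
x = 0.5 gives f = 2.625, positive; keep [0.5, 1]
x = 0.75 gives f = 1.109375, positive; keep [0.75, 1]
x = 0.875 gives f = -0.2285, negative; keep [0.75, 0.875]

0.875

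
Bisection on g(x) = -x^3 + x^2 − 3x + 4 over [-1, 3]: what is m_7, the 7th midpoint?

x = 1 gives g = 1, positive; keep [1, 3]
x = 2 gives g = -6, negative; keep [1, 2]
x = 1.5 gives g = -1.625, negative; keep [1, 1.5]
x = 1.25 gives g = -0.1406, negative; keep [1, 1.25]
x = 1.125 gives g = 0.4668, positive; keep [1.125, 1.25]
x = 1.1875 gives g = 0.1731, positive; keep [1.1875, 1.25]
x = 1.21875 gives g = 0.0188, positive; keep [1.21875, 1.25]

1.21875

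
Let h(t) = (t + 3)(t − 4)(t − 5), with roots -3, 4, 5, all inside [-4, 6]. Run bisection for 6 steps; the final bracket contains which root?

-3

t = 1 gives h = 48, positive; keep [-4, 1]
t = -1.5 gives h = 53.625, positive; keep [-4, -1.5]
t = -2.75 gives h = 13.078125, positive; keep [-4, -2.75]
t = -3.375 gives h = -23.1621, negative; keep [-3.375, -2.75]
t = -3.0625 gives h = -3.5588, negative; keep [-3.0625, -2.75]
t = -2.90625 gives h = 5.119, positive; keep [-3.0625, -2.90625]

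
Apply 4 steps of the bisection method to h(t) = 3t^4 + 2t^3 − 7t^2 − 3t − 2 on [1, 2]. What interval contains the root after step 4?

h(1.5) = -0.3125 < 0, so the root lies in [1.5, 2]
h(1.75) = 10.167969 > 0, so the root lies in [1.5, 1.75]
h(1.625) = 4.141357 > 0, so the root lies in [1.5, 1.625]
h(1.5625) = 1.7334 > 0, so the root lies in [1.5, 1.5625]

[1.5, 1.5625]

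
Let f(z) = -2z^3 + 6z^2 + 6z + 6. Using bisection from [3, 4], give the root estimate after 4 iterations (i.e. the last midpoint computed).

f(3.5) = 14.75 > 0, so the root lies in [3.5, 4]
f(3.75) = 7.40625 > 0, so the root lies in [3.75, 4]
f(3.875) = 2.972656 > 0, so the root lies in [3.875, 4]
f(3.9375) = 0.5552 > 0, so the root lies in [3.9375, 4]

3.9375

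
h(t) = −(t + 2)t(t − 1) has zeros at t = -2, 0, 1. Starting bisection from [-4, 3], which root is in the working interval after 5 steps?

m = -0.5, h(m) = -1.125 (−); new bracket [-4, -0.5]
m = -2.25, h(m) = 1.828125 (+); new bracket [-2.25, -0.5]
m = -1.375, h(m) = -2.041016 (−); new bracket [-2.25, -1.375]
m = -1.8125, h(m) = -0.9558 (−); new bracket [-2.25, -1.8125]
m = -2.03125, h(m) = 0.1924 (+); new bracket [-2.03125, -1.8125]

-2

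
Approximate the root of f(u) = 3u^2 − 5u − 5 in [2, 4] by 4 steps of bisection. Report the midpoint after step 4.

2.375

midpoint 3: f = 7 > 0 → [2, 3]
midpoint 2.5: f = 1.25 > 0 → [2, 2.5]
midpoint 2.25: f = -1.0625 < 0 → [2.25, 2.5]
midpoint 2.375: f = 0.0469 > 0 → [2.25, 2.375]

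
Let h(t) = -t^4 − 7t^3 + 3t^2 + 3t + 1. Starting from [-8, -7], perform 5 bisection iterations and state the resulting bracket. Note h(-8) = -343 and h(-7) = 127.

h(-7.5) = -63.6875 < 0, so the root lies in [-7.5, -7]
h(-7.25) = 41.667969 > 0, so the root lies in [-7.5, -7.25]
h(-7.375) = -8.377197 < 0, so the root lies in [-7.375, -7.25]
h(-7.3125) = 17.2871 > 0, so the root lies in [-7.375, -7.3125]
h(-7.34375) = 4.6174 > 0, so the root lies in [-7.375, -7.34375]

[-7.375, -7.34375]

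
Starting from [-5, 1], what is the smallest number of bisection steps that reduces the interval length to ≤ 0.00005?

17

Width after n steps is 6/2^n. Need 2^n ≥ 6/0.00005 = 120000.
2^16 = 65536 < 120000 ≤ 2^17 = 131072, so n = 17.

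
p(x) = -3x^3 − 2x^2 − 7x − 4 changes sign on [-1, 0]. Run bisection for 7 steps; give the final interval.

[-0.5859375, -0.578125]

p(-0.5) = -0.625 < 0, so the root lies in [-1, -0.5]
p(-0.75) = 1.390625 > 0, so the root lies in [-0.75, -0.5]
p(-0.625) = 0.326172 > 0, so the root lies in [-0.625, -0.5]
p(-0.5625) = -0.1614 < 0, so the root lies in [-0.625, -0.5625]
p(-0.59375) = 0.0791 > 0, so the root lies in [-0.59375, -0.5625]
p(-0.578125) = -0.0419 < 0, so the root lies in [-0.59375, -0.578125]
p(-0.5859375) = 0.0184 > 0, so the root lies in [-0.5859375, -0.578125]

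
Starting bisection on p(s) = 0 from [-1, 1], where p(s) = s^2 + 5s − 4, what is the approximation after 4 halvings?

0.625

m = 0, p(m) = -4 (−); new bracket [0, 1]
m = 0.5, p(m) = -1.25 (−); new bracket [0.5, 1]
m = 0.75, p(m) = 0.3125 (+); new bracket [0.5, 0.75]
m = 0.625, p(m) = -0.4844 (−); new bracket [0.625, 0.75]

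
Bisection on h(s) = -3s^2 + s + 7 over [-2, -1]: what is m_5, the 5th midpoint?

midpoint -1.5: h = -1.25 < 0 → [-1.5, -1]
midpoint -1.25: h = 1.0625 > 0 → [-1.5, -1.25]
midpoint -1.375: h = -0.046875 < 0 → [-1.375, -1.25]
midpoint -1.3125: h = 0.5195 > 0 → [-1.375, -1.3125]
midpoint -1.34375: h = 0.2393 > 0 → [-1.375, -1.34375]

-1.34375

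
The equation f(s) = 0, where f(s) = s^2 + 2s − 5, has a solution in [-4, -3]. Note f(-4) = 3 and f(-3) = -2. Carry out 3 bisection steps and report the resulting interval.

f(-3.5) = 0.25 > 0, so the root lies in [-3.5, -3]
f(-3.25) = -0.9375 < 0, so the root lies in [-3.5, -3.25]
f(-3.375) = -0.359375 < 0, so the root lies in [-3.5, -3.375]

[-3.5, -3.375]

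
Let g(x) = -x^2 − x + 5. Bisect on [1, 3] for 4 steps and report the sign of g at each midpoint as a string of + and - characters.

m = 2, g(m) = -1 (−); new bracket [1, 2]
m = 1.5, g(m) = 1.25 (+); new bracket [1.5, 2]
m = 1.75, g(m) = 0.1875 (+); new bracket [1.75, 2]
m = 1.875, g(m) = -0.3906 (−); new bracket [1.75, 1.875]

-++-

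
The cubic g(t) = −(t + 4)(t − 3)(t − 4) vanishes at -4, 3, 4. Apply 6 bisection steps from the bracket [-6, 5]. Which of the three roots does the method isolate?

m = -0.5, g(m) = -55.125 (−); new bracket [-6, -0.5]
m = -3.25, g(m) = -33.984375 (−); new bracket [-6, -3.25]
m = -4.625, g(m) = 41.103516 (+); new bracket [-4.625, -3.25]
m = -3.9375, g(m) = -3.4417 (−); new bracket [-4.625, -3.9375]
m = -4.28125, g(m) = 16.9588 (+); new bracket [-4.28125, -3.9375]
m = -4.109375, g(m) = 6.3058 (+); new bracket [-4.109375, -3.9375]

-4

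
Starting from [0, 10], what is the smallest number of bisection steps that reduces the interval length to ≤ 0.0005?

Width after n steps is 10/2^n. Need 2^n ≥ 10/0.0005 = 20000.
2^14 = 16384 < 20000 ≤ 2^15 = 32768, so n = 15.

15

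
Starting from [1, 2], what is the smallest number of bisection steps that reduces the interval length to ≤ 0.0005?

11

Width after n steps is 1/2^n. Need 2^n ≥ 1/0.0005 = 2000.
2^10 = 1024 < 2000 ≤ 2^11 = 2048, so n = 11.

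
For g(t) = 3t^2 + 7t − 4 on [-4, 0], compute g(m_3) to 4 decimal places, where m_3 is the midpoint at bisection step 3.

m = -2, g(m) = -6 (−); new bracket [-4, -2]
m = -3, g(m) = 2 (+); new bracket [-3, -2]
m = -2.5, g(m) = -2.75 (−); new bracket [-3, -2.5]

-2.7500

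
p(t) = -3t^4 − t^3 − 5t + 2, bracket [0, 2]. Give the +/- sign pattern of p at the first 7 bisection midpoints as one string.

--++---

m = 1, p(m) = -7 (−); new bracket [0, 1]
m = 0.5, p(m) = -0.8125 (−); new bracket [0, 0.5]
m = 0.25, p(m) = 0.722656 (+); new bracket [0.25, 0.5]
m = 0.375, p(m) = 0.0129 (+); new bracket [0.375, 0.5]
m = 0.4375, p(m) = -0.3811 (−); new bracket [0.375, 0.4375]
m = 0.40625, p(m) = -0.18 (−); new bracket [0.375, 0.40625]
m = 0.390625, p(m) = -0.0826 (−); new bracket [0.375, 0.390625]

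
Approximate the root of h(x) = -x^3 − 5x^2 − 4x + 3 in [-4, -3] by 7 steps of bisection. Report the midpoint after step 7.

-3.6953125

midpoint -3.5: h = -1.375 < 0 → [-4, -3.5]
midpoint -3.75: h = 0.421875 > 0 → [-3.75, -3.5]
midpoint -3.625: h = -0.568359 < 0 → [-3.75, -3.625]
midpoint -3.6875: h = -0.0969 < 0 → [-3.75, -3.6875]
midpoint -3.71875: h = 0.1565 > 0 → [-3.71875, -3.6875]
midpoint -3.703125: h = 0.0283 > 0 → [-3.703125, -3.6875]
midpoint -3.6953125: h = -0.0347 < 0 → [-3.703125, -3.6953125]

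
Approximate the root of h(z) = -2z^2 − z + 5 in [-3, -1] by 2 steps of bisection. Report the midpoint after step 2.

-1.5

h(-2) = -1 < 0, so the root lies in [-2, -1]
h(-1.5) = 2 > 0, so the root lies in [-2, -1.5]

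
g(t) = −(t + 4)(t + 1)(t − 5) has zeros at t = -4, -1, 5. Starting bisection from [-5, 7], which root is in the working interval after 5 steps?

5

g(1) = 40 > 0, so the root lies in [1, 7]
g(4) = 40 > 0, so the root lies in [4, 7]
g(5.5) = -30.875 < 0, so the root lies in [4, 5.5]
g(4.75) = 12.5781 > 0, so the root lies in [4.75, 5.5]
g(5.125) = -6.9863 < 0, so the root lies in [4.75, 5.125]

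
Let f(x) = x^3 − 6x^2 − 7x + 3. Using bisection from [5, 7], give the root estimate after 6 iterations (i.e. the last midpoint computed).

midpoint 6: f = -39 < 0 → [6, 7]
midpoint 6.5: f = -21.375 < 0 → [6.5, 7]
midpoint 6.75: f = -10.078125 < 0 → [6.75, 7]
midpoint 6.875: f = -3.7676 < 0 → [6.875, 7]
midpoint 6.9375: f = -0.4417 < 0 → [6.9375, 7]
midpoint 6.96875: f = 1.2646 > 0 → [6.9375, 6.96875]

6.96875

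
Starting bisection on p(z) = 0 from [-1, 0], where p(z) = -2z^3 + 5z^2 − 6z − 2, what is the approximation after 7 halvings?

z = -0.5 gives p = 2.5, positive; keep [-0.5, 0]
z = -0.25 gives p = -0.15625, negative; keep [-0.5, -0.25]
z = -0.375 gives p = 1.058594, positive; keep [-0.375, -0.25]
z = -0.3125 gives p = 0.4243, positive; keep [-0.3125, -0.25]
z = -0.28125 gives p = 0.1275, positive; keep [-0.28125, -0.25]
z = -0.265625 gives p = -0.016, negative; keep [-0.28125, -0.265625]
z = -0.2734375 gives p = 0.0554, positive; keep [-0.2734375, -0.265625]

-0.2734375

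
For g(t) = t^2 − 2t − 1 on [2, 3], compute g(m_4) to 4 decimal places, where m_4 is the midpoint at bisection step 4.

m = 2.5, g(m) = 0.25 (+); new bracket [2, 2.5]
m = 2.25, g(m) = -0.4375 (−); new bracket [2.25, 2.5]
m = 2.375, g(m) = -0.109375 (−); new bracket [2.375, 2.5]
m = 2.4375, g(m) = 0.0664 (+); new bracket [2.375, 2.4375]

0.0664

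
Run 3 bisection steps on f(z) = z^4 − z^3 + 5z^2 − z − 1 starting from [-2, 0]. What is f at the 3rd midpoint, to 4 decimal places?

-0.4180

midpoint -1: f = 7 > 0 → [-1, 0]
midpoint -0.5: f = 0.9375 > 0 → [-0.5, 0]
midpoint -0.25: f = -0.417969 < 0 → [-0.5, -0.25]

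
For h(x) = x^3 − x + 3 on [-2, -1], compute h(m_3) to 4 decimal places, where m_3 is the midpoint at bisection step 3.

h(-1.5) = 1.125 > 0, so the root lies in [-2, -1.5]
h(-1.75) = -0.609375 < 0, so the root lies in [-1.75, -1.5]
h(-1.625) = 0.333984 > 0, so the root lies in [-1.75, -1.625]

0.3340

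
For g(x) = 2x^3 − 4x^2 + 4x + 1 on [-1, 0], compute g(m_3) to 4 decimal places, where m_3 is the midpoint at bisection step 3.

midpoint -0.5: g = -2.25 < 0 → [-0.5, 0]
midpoint -0.25: g = -0.28125 < 0 → [-0.25, 0]
midpoint -0.125: g = 0.433594 > 0 → [-0.25, -0.125]

0.4336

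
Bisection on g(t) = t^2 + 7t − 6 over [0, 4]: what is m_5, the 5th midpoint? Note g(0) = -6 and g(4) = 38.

midpoint 2: g = 12 > 0 → [0, 2]
midpoint 1: g = 2 > 0 → [0, 1]
midpoint 0.5: g = -2.25 < 0 → [0.5, 1]
midpoint 0.75: g = -0.1875 < 0 → [0.75, 1]
midpoint 0.875: g = 0.8906 > 0 → [0.75, 0.875]

0.875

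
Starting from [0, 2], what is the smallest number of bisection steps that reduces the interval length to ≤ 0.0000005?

22

Width after n steps is 2/2^n. Need 2^n ≥ 2/0.0000005 = 4000000.
2^21 = 2097152 < 4000000 ≤ 2^22 = 4194304, so n = 22.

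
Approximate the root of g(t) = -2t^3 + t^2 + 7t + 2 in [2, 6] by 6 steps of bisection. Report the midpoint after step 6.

g(4) = -82 < 0, so the root lies in [2, 4]
g(3) = -22 < 0, so the root lies in [2, 3]
g(2.5) = -5.5 < 0, so the root lies in [2, 2.5]
g(2.25) = 0.0312 > 0, so the root lies in [2.25, 2.5]
g(2.375) = -2.5273 < 0, so the root lies in [2.25, 2.375]
g(2.3125) = -1.1978 < 0, so the root lies in [2.25, 2.3125]

2.3125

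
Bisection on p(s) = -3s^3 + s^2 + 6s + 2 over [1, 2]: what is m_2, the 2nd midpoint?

p(1.5) = 3.125 > 0, so the root lies in [1.5, 2]
p(1.75) = -0.515625 < 0, so the root lies in [1.5, 1.75]

1.75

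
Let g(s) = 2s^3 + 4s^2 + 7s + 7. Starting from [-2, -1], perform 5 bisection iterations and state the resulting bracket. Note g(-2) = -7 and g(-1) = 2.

[-1.34375, -1.3125]

s = -1.5 gives g = -1.25, negative; keep [-1.5, -1]
s = -1.25 gives g = 0.59375, positive; keep [-1.5, -1.25]
s = -1.375 gives g = -0.261719, negative; keep [-1.375, -1.25]
s = -1.3125 gives g = 0.1812, positive; keep [-1.375, -1.3125]
s = -1.34375 gives g = -0.0363, negative; keep [-1.34375, -1.3125]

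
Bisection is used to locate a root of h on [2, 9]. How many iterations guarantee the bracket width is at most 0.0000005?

24

Width after n steps is 7/2^n. Need 2^n ≥ 7/0.0000005 = 14000000.
2^23 = 8388608 < 14000000 ≤ 2^24 = 16777216, so n = 24.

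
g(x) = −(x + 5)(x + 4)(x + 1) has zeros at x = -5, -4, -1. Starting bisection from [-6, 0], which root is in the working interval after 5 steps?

g(-3) = 4 > 0, so the root lies in [-3, 0]
g(-1.5) = 4.375 > 0, so the root lies in [-1.5, 0]
g(-0.75) = -3.453125 < 0, so the root lies in [-1.5, -0.75]
g(-1.125) = 1.3926 > 0, so the root lies in [-1.125, -0.75]
g(-0.9375) = -0.7776 < 0, so the root lies in [-1.125, -0.9375]

-1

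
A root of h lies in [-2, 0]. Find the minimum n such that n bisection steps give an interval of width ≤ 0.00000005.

26

Width after n steps is 2/2^n. Need 2^n ≥ 2/0.00000005 = 40000000.
2^25 = 33554432 < 40000000 ≤ 2^26 = 67108864, so n = 26.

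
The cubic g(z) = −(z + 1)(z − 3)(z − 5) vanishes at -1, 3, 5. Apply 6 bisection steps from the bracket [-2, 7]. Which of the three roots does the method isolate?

m = 2.5, g(m) = -4.375 (−); new bracket [-2, 2.5]
m = 0.25, g(m) = -16.328125 (−); new bracket [-2, 0.25]
m = -0.875, g(m) = -2.845703 (−); new bracket [-2, -0.875]
m = -1.4375, g(m) = 12.4978 (+); new bracket [-1.4375, -0.875]
m = -1.15625, g(m) = 3.998 (+); new bracket [-1.15625, -0.875]
m = -1.015625, g(m) = 0.3774 (+); new bracket [-1.015625, -0.875]

-1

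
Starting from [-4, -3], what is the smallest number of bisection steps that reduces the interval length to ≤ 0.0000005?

21

Width after n steps is 1/2^n. Need 2^n ≥ 1/0.0000005 = 2000000.
2^20 = 1048576 < 2000000 ≤ 2^21 = 2097152, so n = 21.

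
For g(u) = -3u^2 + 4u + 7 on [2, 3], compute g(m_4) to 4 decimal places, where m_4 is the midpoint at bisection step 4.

0.2070

m = 2.5, g(m) = -1.75 (−); new bracket [2, 2.5]
m = 2.25, g(m) = 0.8125 (+); new bracket [2.25, 2.5]
m = 2.375, g(m) = -0.421875 (−); new bracket [2.25, 2.375]
m = 2.3125, g(m) = 0.207 (+); new bracket [2.3125, 2.375]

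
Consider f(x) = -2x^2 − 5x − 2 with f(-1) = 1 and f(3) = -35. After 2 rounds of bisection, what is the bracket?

[-1, 0]

x = 1 gives f = -9, negative; keep [-1, 1]
x = 0 gives f = -2, negative; keep [-1, 0]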